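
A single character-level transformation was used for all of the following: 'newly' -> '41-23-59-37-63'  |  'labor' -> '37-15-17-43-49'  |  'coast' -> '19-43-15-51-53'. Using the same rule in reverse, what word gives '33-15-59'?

n(#14)→41 and e(#5)→23: differences scale by 2, so n = 2·pos + 13. With a=1..z=26, the number is 2·pos + 13.
Undoing it on 33-15-59: 33→(33−13)÷2=10=j, 15→(15−13)÷2=1=a, 59→(59−13)÷2=23=w.

jaw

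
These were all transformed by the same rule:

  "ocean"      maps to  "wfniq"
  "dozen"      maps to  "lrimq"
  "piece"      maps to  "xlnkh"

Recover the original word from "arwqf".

sonic

Shifts by position in ocean: pos 0: o→w (+8), pos 1: c→f (+3), pos 2: e→n (+9), pos 3: a→i (+8), pos 4: n→q (+3) — repeating every 3. It's a Vigenère-style cipher with numeric key [8,3,9]: position i shifts by key[i mod 3].
Undoing it on arwqf: a−8=s, r−3=o, w−9=n, q−8=i, f−3=c.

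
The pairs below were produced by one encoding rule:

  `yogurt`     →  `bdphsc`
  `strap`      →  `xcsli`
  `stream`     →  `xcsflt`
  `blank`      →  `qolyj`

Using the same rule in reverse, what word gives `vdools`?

collar

y(24)→b(1) and o(14)→d(3) fit y≡5x+11 (mod 26); the inverse of 5 mod 26 is 21. Treating letters as 0–25, the rule is x ↦ 5x + 11 (mod 26).
Reversing it on vdools: v(21)→21·(21−11)≡2=c; d(3)→21·(3−11)≡14=o; o(14)→21·(14−11)≡11=l; o(14)→21·(14−11)≡11=l; l(11)→21·(11−11)≡0=a; s(18)→21·(18−11)≡17=r (all mod 26).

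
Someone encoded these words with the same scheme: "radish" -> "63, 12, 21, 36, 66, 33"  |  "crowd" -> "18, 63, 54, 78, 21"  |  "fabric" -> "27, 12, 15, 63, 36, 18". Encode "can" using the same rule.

With a=1..z=26, the number is 3·pos + 9.
For can: c=3→18, a=1→12, n=14→51.

18, 12, 51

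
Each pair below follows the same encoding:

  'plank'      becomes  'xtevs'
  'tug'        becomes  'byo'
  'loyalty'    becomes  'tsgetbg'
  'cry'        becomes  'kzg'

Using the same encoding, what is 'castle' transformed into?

keabti

The shift depends on letter class: consonant p→x is +8, but vowel a→e is +4. Vowels shift forward by 4 and consonants shift forward by 8.
For castle: c(cons)+8=k, a(vowel)+4=e, s(cons)+8=a, t(cons)+8=b, l(cons)+8=t, e(vowel)+4=i.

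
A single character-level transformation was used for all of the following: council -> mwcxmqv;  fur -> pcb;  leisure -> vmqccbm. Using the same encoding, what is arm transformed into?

The shift depends on letter class: consonant c→m is +10, but vowel o→w is +8. Two shifts are in play — +8 for a/e/i/o/u, +10 for every other letter.
For arm: a(vowel)+8=i, r(cons)+10=b, m(cons)+10=w.

ibw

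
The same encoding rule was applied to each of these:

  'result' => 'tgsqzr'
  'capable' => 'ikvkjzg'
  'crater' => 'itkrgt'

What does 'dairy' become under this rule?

hkctm

r(17)→t(19) and e(4)→g(6) fit y≡25x+10 (mod 26); the inverse of 25 mod 26 is 25. Each letter's alphabet position (a=0..z=25) is mapped through 25·x+10 mod 26 — an affine cipher.
On dairy: d(3)→25·3+10≡7=h; a(0)→25·0+10≡10=k; i(8)→25·8+10≡2=c; r(17)→25·17+10≡19=t; y(24)→25·24+10≡12=m (all mod 26).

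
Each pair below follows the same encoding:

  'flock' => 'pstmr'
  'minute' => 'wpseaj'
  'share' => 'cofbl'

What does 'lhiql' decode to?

Shifts by position in flock: pos 0: f→p (+10), pos 1: l→s (+7), pos 2: o→t (+5), pos 3: c→m (+10), pos 4: k→r (+7) — repeating every 3. It's a Vigenère-style cipher with numeric key [10,7,5]: position i shifts by key[i mod 3].
Decoding lhiql: l−10=b, h−7=a, i−5=d, q−10=g, l−7=e.

badge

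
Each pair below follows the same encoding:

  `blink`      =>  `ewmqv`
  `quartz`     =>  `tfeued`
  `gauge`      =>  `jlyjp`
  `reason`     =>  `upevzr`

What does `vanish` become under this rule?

Shifts by position in blink: pos 0: b→e (+3), pos 1: l→w (+11), pos 2: i→m (+4), pos 3: n→q (+3), pos 4: k→v (+11) — repeating every 3. It's a Vigenère-style cipher with numeric key [3,11,4]: position i shifts by key[i mod 3].
For vanish: v+3=y, a+11=l, n+4=r, i+3=l, s+11=d, h+4=l.

ylrldl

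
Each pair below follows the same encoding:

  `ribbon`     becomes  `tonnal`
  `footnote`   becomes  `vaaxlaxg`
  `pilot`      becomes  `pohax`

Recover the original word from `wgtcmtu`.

This is an affine cipher: with a=0,…,z=25, each position x becomes (15x+24) mod 26.
Reversing it on wgtcmtu: w(22)→7·(22−24)≡12=m; g(6)→7·(6−24)≡4=e; t(19)→7·(19−24)≡17=r; c(2)→7·(2−24)≡2=c; m(12)→7·(12−24)≡20=u; t(19)→7·(19−24)≡17=r; u(20)→7·(20−24)≡24=y (all mod 26).

mercury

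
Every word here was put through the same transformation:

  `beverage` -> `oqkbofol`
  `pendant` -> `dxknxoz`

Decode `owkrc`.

shame

The output letters match the input read backwards, each shifted +10: beverage reversed is egareveb. Two steps: reverse the string, then apply a Caesar shift of +10.
Undoing it on owkrc: shift back: o−10=e, w−10=m, k−10=a, r−10=h, c−10=s → emahs; then reverse → shame.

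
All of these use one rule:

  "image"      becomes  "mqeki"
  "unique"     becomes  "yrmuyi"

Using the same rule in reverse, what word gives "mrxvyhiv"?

intruder

This is a Caesar cipher with shift 4.
Reversing it on mrxvyhiv: m−4=i, r−4=n, x−4=t, v−4=r, y−4=u, h−4=d, i−4=e, v−4=r.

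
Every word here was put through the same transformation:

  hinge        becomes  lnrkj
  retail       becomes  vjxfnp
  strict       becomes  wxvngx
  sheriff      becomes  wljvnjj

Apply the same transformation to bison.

fnwtr

Vowels shift forward by 5 and consonants shift forward by 4.
Applying it to bison: b(cons)+4=f, i(vowel)+5=n, s(cons)+4=w, o(vowel)+5=t, n(cons)+4=r.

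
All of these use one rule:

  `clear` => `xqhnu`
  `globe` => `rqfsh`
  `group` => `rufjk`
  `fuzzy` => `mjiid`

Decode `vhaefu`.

c(2)→x(23) and l(11)→q(16) fit y≡5x+13 (mod 26); the inverse of 5 mod 26 is 21. Each letter's alphabet position (a=0..z=25) is mapped through 5·x+13 mod 26 — an affine cipher.
Undoing it on vhaefu: v(21)→21·(21−13)≡12=m; h(7)→21·(7−13)≡4=e; a(0)→21·(0−13)≡13=n; e(4)→21·(4−13)≡19=t; f(5)→21·(5−13)≡14=o; u(20)→21·(20−13)≡17=r (all mod 26).

mentor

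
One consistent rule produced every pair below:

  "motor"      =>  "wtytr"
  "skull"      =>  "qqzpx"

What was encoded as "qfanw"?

Read the word backwards and shift each letter +5.
Undoing it on qfanw: shift back: q−5=l, f−5=a, a−5=v, n−5=i, w−5=r → lavir; then reverse → rival.

rival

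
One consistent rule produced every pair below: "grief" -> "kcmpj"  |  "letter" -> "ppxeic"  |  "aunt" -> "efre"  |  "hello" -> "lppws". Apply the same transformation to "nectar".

Shifts by position in grief: pos 0: g→k (+4), pos 1: r→c (+11), pos 2: i→m (+4), pos 3: e→p (+11) — repeating every 2. It's a Vigenère-style cipher with numeric key [4,11]: position i shifts by key[i mod 2].
For nectar: n+4=r, e+11=p, c+4=g, t+11=e, a+4=e, r+11=c.

rpgeec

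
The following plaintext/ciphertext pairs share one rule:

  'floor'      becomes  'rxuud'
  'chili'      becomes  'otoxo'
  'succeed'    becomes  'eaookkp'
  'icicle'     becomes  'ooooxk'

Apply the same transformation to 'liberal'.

Two shifts are in play — +6 for a/e/i/o/u, +12 for every other letter.
Applying it to liberal: l(cons)+12=x, i(vowel)+6=o, b(cons)+12=n, e(vowel)+6=k, r(cons)+12=d, a(vowel)+6=g, l(cons)+12=x.

xonkdgx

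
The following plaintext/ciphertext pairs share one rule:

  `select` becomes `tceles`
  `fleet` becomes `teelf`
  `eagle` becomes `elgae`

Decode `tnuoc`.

count

It's just the letters in reverse order.
Undoing it on tnuoc: then reverse → count.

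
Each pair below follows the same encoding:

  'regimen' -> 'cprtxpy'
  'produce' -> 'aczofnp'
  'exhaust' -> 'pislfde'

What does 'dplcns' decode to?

Each letter is shifted forward by 11 in the alphabet (a Caesar shift of +11).
Reversing it on dplcns: d−11=s, p−11=e, l−11=a, c−11=r, n−11=c, s−11=h.

search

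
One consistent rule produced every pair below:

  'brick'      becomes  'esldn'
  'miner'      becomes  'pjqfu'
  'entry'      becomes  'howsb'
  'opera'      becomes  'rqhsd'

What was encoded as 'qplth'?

Shifts by position in brick: pos 0: b→e (+3), pos 1: r→s (+1), pos 2: i→l (+3), pos 3: c→d (+1) — repeating every 2. It's a Vigenère-style cipher with numeric key [3,1]: position i shifts by key[i mod 2].
Decoding qplth: q−3=n, p−1=o, l−3=i, t−1=s, h−3=e.

noise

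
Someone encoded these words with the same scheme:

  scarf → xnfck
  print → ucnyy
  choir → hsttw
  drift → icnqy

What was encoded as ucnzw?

prior

Shifts by position in scarf: pos 0: s→x (+5), pos 1: c→n (+11), pos 2: a→f (+5), pos 3: r→c (+11) — repeating every 2. The shifts repeat in a cycle of length 2: positions 0,1,… shift by +5, +11, then the pattern repeats.
Undoing it on ucnzw: u−5=p, c−11=r, n−5=i, z−11=o, w−5=r.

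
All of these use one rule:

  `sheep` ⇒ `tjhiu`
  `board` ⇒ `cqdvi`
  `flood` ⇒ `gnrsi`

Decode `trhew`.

Letter i (0-indexed) is shifted by i+1, so successive shifts are 1, 2, 3, ….
Decoding trhew: t−1=s, r−2=p, h−3=e, e−4=a, w−5=r.

spear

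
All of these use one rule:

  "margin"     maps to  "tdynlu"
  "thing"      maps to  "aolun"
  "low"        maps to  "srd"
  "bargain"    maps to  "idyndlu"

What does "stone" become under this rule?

The shift depends on letter class: consonant m→t is +7, but vowel a→d is +3. The rule splits by letter class: vowels +3, consonants +7.
Applying it to stone: s(cons)+7=z, t(cons)+7=a, o(vowel)+3=r, n(cons)+7=u, e(vowel)+3=h.

zaruh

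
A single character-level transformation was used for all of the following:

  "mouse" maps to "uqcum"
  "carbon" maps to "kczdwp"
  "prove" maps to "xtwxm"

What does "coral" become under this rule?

Shifts by position in mouse: pos 0: m→u (+8), pos 1: o→q (+2), pos 2: u→c (+8), pos 3: s→u (+2) — repeating every 2. A repeating key of period 2 is used — shifts +8, +2 over and over.
On coral: c+8=k, o+2=q, r+8=z, a+2=c, l+8=t.

kqzct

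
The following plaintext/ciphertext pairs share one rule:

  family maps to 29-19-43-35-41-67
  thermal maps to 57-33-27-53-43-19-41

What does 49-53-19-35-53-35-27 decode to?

f(#6)→29 and a(#1)→19: differences scale by 2, so n = 2·pos + 17. With a=1..z=26, the number is 2·pos + 17.
Reversing it on 49-53-19-35-53-35-27: 49→(49−17)÷2=16=p, 53→(53−17)÷2=18=r, 19→(19−17)÷2=1=a, 35→(35−17)÷2=9=i, 53→(53−17)÷2=18=r, 35→(35−17)÷2=9=i, 27→(27−17)÷2=5=e.

prairie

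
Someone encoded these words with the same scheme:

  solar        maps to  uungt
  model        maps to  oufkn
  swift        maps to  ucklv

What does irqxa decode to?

glory

Shifts by position in solar: pos 0: s→u (+2), pos 1: o→u (+6), pos 2: l→n (+2), pos 3: a→g (+6) — repeating every 2. The shifts repeat in a cycle of length 2: positions 0,1,… shift by +2, +6, then the pattern repeats.
Reversing it on irqxa: i−2=g, r−6=l, q−2=o, x−6=r, a−2=y.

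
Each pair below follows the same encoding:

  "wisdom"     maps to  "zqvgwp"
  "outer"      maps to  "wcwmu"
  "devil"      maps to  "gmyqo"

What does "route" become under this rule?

The shift depends on letter class: consonant w→z is +3, but vowel i→q is +8. Two shifts are in play — +8 for a/e/i/o/u, +3 for every other letter.
Applying it to route: r(cons)+3=u, o(vowel)+8=w, u(vowel)+8=c, t(cons)+3=w, e(vowel)+8=m.

uwcwm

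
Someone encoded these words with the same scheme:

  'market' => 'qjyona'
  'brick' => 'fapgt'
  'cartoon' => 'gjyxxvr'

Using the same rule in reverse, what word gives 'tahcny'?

Shifts by position in market: pos 0: m→q (+4), pos 1: a→j (+9), pos 2: r→y (+7), pos 3: k→o (+4), pos 4: e→n (+9), pos 5: t→a (+7) — repeating every 3. The shifts repeat in a cycle of length 3: positions 0,1,… shift by +4, +9, +7, then the pattern repeats.
Reversing it on tahcny: t−4=p, a−9=r, h−7=a, c−4=y, n−9=e, y−7=r.

prayer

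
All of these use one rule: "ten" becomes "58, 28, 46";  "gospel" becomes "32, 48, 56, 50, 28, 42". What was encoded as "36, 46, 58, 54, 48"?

intro

t(#20)→58 and e(#5)→28: differences scale by 2, so n = 2·pos + 18. Each letter becomes 2×(its alphabet position, a=1..z=26) + 18.
Decoding 36, 46, 58, 54, 48: 36→(36−18)÷2=9=i, 46→(46−18)÷2=14=n, 58→(58−18)÷2=20=t, 54→(54−18)÷2=18=r, 48→(48−18)÷2=15=o.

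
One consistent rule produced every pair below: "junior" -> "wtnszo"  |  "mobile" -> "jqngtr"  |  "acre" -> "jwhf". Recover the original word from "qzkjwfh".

careful

The output letters match the input read backwards, each shifted +5: junior reversed is roinuj. The word is reversed, then every letter is shifted forward by 5.
Undoing it on qzkjwfh: shift back: q−5=l, z−5=u, k−5=f, j−5=e, w−5=r, f−5=a, h−5=c → luferac; then reverse → careful.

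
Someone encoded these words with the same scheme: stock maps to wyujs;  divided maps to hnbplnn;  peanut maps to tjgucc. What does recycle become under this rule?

In stock: s→w is +4, t→y is +5, o→u is +6, c→j is +7 — the shift increases by 1 each position. The shift increases by 1 at each position, starting from +4: 4, 5, 6, ….
Applying it to recycle: r+4=v, e+5=j, c+6=i, y+7=f, c+8=k, l+9=u, e+10=o.

vjifkuo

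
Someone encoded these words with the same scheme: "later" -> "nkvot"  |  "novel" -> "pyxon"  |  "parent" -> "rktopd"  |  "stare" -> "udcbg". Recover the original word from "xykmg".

The shifts repeat in a cycle of length 2: positions 0,1,… shift by +2, +10, then the pattern repeats.
Reversing it on xykmg: x−2=v, y−10=o, k−2=i, m−10=c, g−2=e.

voice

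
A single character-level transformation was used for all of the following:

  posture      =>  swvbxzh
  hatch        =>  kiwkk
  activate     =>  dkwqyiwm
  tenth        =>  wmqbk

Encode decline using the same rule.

The shifts repeat in a cycle of length 2: positions 0,1,… shift by +3, +8, then the pattern repeats.
On decline: d+3=g, e+8=m, c+3=f, l+8=t, i+3=l, n+8=v, e+3=h.

gmftlvh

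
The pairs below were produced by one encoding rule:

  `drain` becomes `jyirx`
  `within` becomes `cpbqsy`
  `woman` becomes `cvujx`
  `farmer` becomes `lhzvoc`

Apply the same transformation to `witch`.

cpblr

The shift increases by 1 at each position, starting from +6: 6, 7, 8, ….
On witch: w+6=c, i+7=p, t+8=b, c+9=l, h+10=r.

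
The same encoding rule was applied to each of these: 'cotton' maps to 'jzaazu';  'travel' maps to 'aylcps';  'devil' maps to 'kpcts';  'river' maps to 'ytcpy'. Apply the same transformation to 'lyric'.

The shift depends on letter class: consonant c→j is +7, but vowel o→z is +11. The rule splits by letter class: vowels +11, consonants +7.
Applying it to lyric: l(cons)+7=s, y(cons)+7=f, r(cons)+7=y, i(vowel)+11=t, c(cons)+7=j.

sfytj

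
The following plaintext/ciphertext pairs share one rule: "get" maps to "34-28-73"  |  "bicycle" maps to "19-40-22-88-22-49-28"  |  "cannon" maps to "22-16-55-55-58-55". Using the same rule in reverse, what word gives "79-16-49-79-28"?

valve

g(#7)→34 and e(#5)→28: differences scale by 3, so n = 3·pos + 13. Each letter becomes 3×(its alphabet position, a=1..z=26) + 13.
Undoing it on 79-16-49-79-28: 79→(79−13)÷3=22=v, 16→(16−13)÷3=1=a, 49→(49−13)÷3=12=l, 79→(79−13)÷3=22=v, 28→(28−13)÷3=5=e.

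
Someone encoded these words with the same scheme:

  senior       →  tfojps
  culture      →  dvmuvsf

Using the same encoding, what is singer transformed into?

tjohfs

This is a Caesar cipher with shift 1.
For singer: s+1=t, i+1=j, n+1=o, g+1=h, e+1=f, r+1=s.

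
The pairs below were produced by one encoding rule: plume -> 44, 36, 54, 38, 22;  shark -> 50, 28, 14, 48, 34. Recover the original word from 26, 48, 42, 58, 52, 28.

p(#16)→44 and l(#12)→36: differences scale by 2, so n = 2·pos + 12. With a=1..z=26, the number is 2·pos + 12.
Undoing it on 26, 48, 42, 58, 52, 28: 26→(26−12)÷2=7=g, 48→(48−12)÷2=18=r, 42→(42−12)÷2=15=o, 58→(58−12)÷2=23=w, 52→(52−12)÷2=20=t, 28→(28−12)÷2=8=h.

growth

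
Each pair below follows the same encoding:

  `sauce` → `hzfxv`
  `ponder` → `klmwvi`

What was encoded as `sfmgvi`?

hunter

Each pair mirrors across the alphabet (s↔h, a↔z, u↔f): positions sum to 25. Letters are reflected about the middle of the alphabet (position → 25−position): Atbash.
Undoing it on sfmgvi: s↔h, f↔u, m↔n, g↔t, v↔e, i↔r.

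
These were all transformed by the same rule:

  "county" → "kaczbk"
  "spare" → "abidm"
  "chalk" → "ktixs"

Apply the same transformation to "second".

aqkavp

Shifts by position in county: pos 0: c→k (+8), pos 1: o→a (+12), pos 2: u→c (+8), pos 3: n→z (+12) — repeating every 2. The shifts repeat in a cycle of length 2: positions 0,1,… shift by +8, +12, then the pattern repeats.
On second: s+8=a, e+12=q, c+8=k, o+12=a, n+8=v, d+12=p.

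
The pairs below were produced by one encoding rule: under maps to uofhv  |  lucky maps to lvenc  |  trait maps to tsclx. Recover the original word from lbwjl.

In under: u→u is +0, n→o is +1, d→f is +2, e→h is +3 — the shift increases by 1 each position. Letter i (0-indexed) is shifted by i+0, so successive shifts are 0, 1, 2, ….
Undoing it on lbwjl: l−0=l, b−1=a, w−2=u, j−3=g, l−4=h.

laugh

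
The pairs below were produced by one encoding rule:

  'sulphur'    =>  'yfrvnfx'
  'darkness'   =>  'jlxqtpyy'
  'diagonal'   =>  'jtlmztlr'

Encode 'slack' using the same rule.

yrliq

The shift depends on letter class: consonant s→y is +6, but vowel u→f is +11. The rule splits by letter class: vowels +11, consonants +6.
On slack: s(cons)+6=y, l(cons)+6=r, a(vowel)+11=l, c(cons)+6=i, k(cons)+6=q.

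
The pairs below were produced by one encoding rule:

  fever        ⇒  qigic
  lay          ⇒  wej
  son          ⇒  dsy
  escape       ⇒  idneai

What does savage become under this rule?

The shift depends on letter class: consonant f→q is +11, but vowel e→i is +4. The rule splits by letter class: vowels +4, consonants +11.
Applying it to savage: s(cons)+11=d, a(vowel)+4=e, v(cons)+11=g, a(vowel)+4=e, g(cons)+11=r, e(vowel)+4=i.

degeri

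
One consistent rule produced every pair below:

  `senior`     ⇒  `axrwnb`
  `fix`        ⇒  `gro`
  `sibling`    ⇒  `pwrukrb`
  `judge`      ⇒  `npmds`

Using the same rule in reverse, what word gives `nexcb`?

stove

The output letters match the input read backwards, each shifted +9: senior reversed is roines. Read the word backwards and shift each letter +9.
Decoding nexcb: shift back: n−9=e, e−9=v, x−9=o, c−9=t, b−9=s → evots; then reverse → stove.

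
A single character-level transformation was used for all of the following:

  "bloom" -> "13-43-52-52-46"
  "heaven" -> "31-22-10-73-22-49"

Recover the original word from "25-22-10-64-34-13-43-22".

b(#2)→13 and l(#12)→43: differences scale by 3, so n = 3·pos + 7. With a=1..z=26, the number is 3·pos + 7.
Undoing it on 25-22-10-64-34-13-43-22: 25→(25−7)÷3=6=f, 22→(22−7)÷3=5=e, 10→(10−7)÷3=1=a, 64→(64−7)÷3=19=s, 34→(34−7)÷3=9=i, 13→(13−7)÷3=2=b, 43→(43−7)÷3=12=l, 22→(22−7)÷3=5=e.

feasible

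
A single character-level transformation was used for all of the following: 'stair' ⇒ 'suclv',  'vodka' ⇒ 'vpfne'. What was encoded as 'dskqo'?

In stair: s→s is +0, t→u is +1, a→c is +2, i→l is +3 — the shift increases by 1 each position. Each letter shifts forward by its position index (0, 1, 2, …) — the shift grows by one for each successive letter.
Decoding dskqo: d−0=d, s−1=r, k−2=i, q−3=n, o−4=k.

drink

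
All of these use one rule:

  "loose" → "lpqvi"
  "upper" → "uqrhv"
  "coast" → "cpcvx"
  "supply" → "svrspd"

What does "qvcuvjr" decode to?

quarrel

In loose: l→l is +0, o→p is +1, o→q is +2, s→v is +3 — the shift increases by 1 each position. Each letter shifts forward by its position index (0, 1, 2, …) — the shift grows by one for each successive letter.
Reversing it on qvcuvjr: q−0=q, v−1=u, c−2=a, u−3=r, v−4=r, j−5=e, r−6=l.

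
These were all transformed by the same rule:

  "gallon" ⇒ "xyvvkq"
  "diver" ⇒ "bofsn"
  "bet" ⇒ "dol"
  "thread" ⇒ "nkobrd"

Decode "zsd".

tip

Two steps: reverse the string, then apply a Caesar shift of +10.
Undoing it on zsd: shift back: z−10=p, s−10=i, d−10=t → pit; then reverse → tip.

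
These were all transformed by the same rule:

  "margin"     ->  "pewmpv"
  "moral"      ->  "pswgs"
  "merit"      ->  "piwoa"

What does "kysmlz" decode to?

hunger

In margin: m→p is +3, a→e is +4, r→w is +5, g→m is +6 — the shift increases by 1 each position. Letter i (0-indexed) is shifted by i+3, so successive shifts are 3, 4, 5, ….
Undoing it on kysmlz: k−3=h, y−4=u, s−5=n, m−6=g, l−7=e, z−8=r.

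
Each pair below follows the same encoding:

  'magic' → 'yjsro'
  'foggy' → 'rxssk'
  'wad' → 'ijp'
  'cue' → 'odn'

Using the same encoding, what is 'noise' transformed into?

zxren

The shift depends on letter class: consonant m→y is +12, but vowel a→j is +9. Two shifts are in play — +9 for a/e/i/o/u, +12 for every other letter.
For noise: n(cons)+12=z, o(vowel)+9=x, i(vowel)+9=r, s(cons)+12=e, e(vowel)+9=n.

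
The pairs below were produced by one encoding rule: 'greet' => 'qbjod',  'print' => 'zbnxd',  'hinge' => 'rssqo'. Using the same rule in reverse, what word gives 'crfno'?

shade

Shifts by position in greet: pos 0: g→q (+10), pos 1: r→b (+10), pos 2: e→j (+5), pos 3: e→o (+10), pos 4: t→d (+10) — repeating every 3. A repeating key of period 3 is used — shifts +10, +10, +5 over and over.
Reversing it on crfno: c−10=s, r−10=h, f−5=a, n−10=d, o−10=e.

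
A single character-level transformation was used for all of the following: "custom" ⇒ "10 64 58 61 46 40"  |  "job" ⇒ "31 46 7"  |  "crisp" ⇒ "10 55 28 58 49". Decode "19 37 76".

c(#3)→10 and u(#21)→64: differences scale by 3, so n = 3·pos + 1. With a=1..z=26, the number is 3·pos + 1.
Undoing it on 19 37 76: 19→(19−1)÷3=6=f, 37→(37−1)÷3=12=l, 76→(76−1)÷3=25=y.

fly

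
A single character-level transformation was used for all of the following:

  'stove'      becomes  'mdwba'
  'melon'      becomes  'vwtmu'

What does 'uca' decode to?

The output letters match the input read backwards, each shifted +8: stove reversed is evots. The word is reversed, then every letter is shifted forward by 8.
Undoing it on uca: shift back: u−8=m, c−8=u, a−8=s → mus; then reverse → sum.

sum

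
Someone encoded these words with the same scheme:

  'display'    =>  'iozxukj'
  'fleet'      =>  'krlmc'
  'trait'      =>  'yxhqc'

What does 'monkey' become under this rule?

In display: d→i is +5, i→o is +6, s→z is +7, p→x is +8 — the shift increases by 1 each position. The shift increases by 1 at each position, starting from +5: 5, 6, 7, ….
For monkey: m+5=r, o+6=u, n+7=u, k+8=s, e+9=n, y+10=i.

ruusni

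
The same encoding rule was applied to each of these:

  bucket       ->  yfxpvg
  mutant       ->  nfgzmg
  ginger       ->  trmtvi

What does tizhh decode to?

grass

Each pair mirrors across the alphabet (b↔y, u↔f, c↔x): positions sum to 25. Each letter is replaced by its mirror in the alphabet: a↔z, b↔y, c↔x, and so on (the Atbash cipher).
Reversing it on tizhh: t↔g, i↔r, z↔a, h↔s, h↔s.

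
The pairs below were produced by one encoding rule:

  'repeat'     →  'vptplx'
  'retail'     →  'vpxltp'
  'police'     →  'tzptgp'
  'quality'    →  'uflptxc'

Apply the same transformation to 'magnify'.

The shift depends on letter class: consonant r→v is +4, but vowel e→p is +11. Two shifts are in play — +11 for a/e/i/o/u, +4 for every other letter.
For magnify: m(cons)+4=q, a(vowel)+11=l, g(cons)+4=k, n(cons)+4=r, i(vowel)+11=t, f(cons)+4=j, y(cons)+4=c.

qlkrtjc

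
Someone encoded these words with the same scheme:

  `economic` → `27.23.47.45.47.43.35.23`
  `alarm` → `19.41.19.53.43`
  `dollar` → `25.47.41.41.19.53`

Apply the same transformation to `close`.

23.41.47.55.27

e(#5)→27 and c(#3)→23: differences scale by 2, so n = 2·pos + 17. Each letter becomes 2×(its alphabet position, a=1..z=26) + 17.
On close: c=3→23, l=12→41, o=15→47, s=19→55, e=5→27.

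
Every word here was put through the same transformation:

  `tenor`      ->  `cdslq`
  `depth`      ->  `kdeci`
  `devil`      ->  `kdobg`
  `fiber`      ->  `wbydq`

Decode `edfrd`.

t(19)→c(2) and e(4)→d(3) fit y≡19x+5 (mod 26); the inverse of 19 mod 26 is 11. This is an affine cipher: with a=0,…,z=25, each position x becomes (19x+5) mod 26.
Decoding edfrd: e(4)→11·(4−5)≡15=p; d(3)→11·(3−5)≡4=e; f(5)→11·(5−5)≡0=a; r(17)→11·(17−5)≡2=c; d(3)→11·(3−5)≡4=e (all mod 26).

peace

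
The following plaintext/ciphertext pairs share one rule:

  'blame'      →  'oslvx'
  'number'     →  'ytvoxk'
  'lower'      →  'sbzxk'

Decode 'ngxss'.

b(1)→o(14) and l(11)→s(18) fit y≡3x+11 (mod 26); the inverse of 3 mod 26 is 9. Each letter's alphabet position (a=0..z=25) is mapped through 3·x+11 mod 26 — an affine cipher.
Decoding ngxss: n(13)→9·(13−11)≡18=s; g(6)→9·(6−11)≡7=h; x(23)→9·(23−11)≡4=e; s(18)→9·(18−11)≡11=l; s(18)→9·(18−11)≡11=l (all mod 26).

shell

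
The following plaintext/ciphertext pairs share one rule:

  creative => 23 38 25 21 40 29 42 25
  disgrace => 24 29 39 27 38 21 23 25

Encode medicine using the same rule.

33 25 24 29 23 29 34 25

c is letter #3 and maps to 23: an offset of 20. Letters become their 1-based position plus 20 (so a→21, b→22, …).
Applying it to medicine: m=13→33, e=5→25, d=4→24, i=9→29, c=3→23, i=9→29, n=14→34, e=5→25.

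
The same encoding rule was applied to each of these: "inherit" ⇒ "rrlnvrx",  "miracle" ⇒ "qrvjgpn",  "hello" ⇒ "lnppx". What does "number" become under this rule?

The shift depends on letter class: consonant n→r is +4, but vowel i→r is +9. The rule splits by letter class: vowels +9, consonants +4.
On number: n(cons)+4=r, u(vowel)+9=d, m(cons)+4=q, b(cons)+4=f, e(vowel)+9=n, r(cons)+4=v.

rdqfnv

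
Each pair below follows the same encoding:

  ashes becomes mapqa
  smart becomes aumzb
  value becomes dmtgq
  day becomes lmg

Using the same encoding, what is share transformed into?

apmzq

Vowels shift forward by 12 and consonants shift forward by 8.
Applying it to share: s(cons)+8=a, h(cons)+8=p, a(vowel)+12=m, r(cons)+8=z, e(vowel)+12=q.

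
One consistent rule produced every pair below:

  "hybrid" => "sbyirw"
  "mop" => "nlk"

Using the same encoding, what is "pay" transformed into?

Each pair mirrors across the alphabet (h↔s, y↔b, b↔y): positions sum to 25. This is the alphabet-reversal cipher (Atbash): a becomes z, b becomes y, etc.
On pay: p↔k, a↔z, y↔b.

kzb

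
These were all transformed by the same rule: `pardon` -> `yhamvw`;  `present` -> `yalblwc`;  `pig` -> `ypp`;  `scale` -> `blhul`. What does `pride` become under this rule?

The shift depends on letter class: consonant p→y is +9, but vowel a→h is +7. Vowels shift forward by 7 and consonants shift forward by 9.
Applying it to pride: p(cons)+9=y, r(cons)+9=a, i(vowel)+7=p, d(cons)+9=m, e(vowel)+7=l.

yapml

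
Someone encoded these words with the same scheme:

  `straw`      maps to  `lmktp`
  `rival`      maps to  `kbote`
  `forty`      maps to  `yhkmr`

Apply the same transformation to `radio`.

ktwbh

Compare letters: s→l is +19, t→m is +19, r→k is +19 — a constant shift. Each letter is shifted forward by 19 in the alphabet (a Caesar shift of +19).
For radio: r+19=k, a+19=t, d+19=w, i+19=b, o+19=h.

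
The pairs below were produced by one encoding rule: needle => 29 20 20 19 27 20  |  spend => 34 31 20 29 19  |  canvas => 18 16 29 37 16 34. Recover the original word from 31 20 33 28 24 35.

permit

n is letter #14 and maps to 29: an offset of 15. Each letter is replaced by its alphabet position (a=1..z=26) + 15.
Undoing it on 31 20 33 28 24 35: 31→(31−15)÷1=16=p, 20→(20−15)÷1=5=e, 33→(33−15)÷1=18=r, 28→(28−15)÷1=13=m, 24→(24−15)÷1=9=i, 35→(35−15)÷1=20=t.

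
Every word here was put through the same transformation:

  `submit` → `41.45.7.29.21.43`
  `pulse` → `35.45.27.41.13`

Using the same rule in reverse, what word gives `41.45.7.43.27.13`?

s(#19)→41 and u(#21)→45: differences scale by 2, so n = 2·pos + 3. Each letter becomes 2×(its alphabet position, a=1..z=26) + 3.
Reversing it on 41.45.7.43.27.13: 41→(41−3)÷2=19=s, 45→(45−3)÷2=21=u, 7→(7−3)÷2=2=b, 43→(43−3)÷2=20=t, 27→(27−3)÷2=12=l, 13→(13−3)÷2=5=e.

subtle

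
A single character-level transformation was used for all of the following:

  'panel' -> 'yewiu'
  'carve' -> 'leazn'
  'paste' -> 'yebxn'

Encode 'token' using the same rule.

cstiw

Shifts by position in panel: pos 0: p→y (+9), pos 1: a→e (+4), pos 2: n→w (+9), pos 3: e→i (+4) — repeating every 2. It's a Vigenère-style cipher with numeric key [9,4]: position i shifts by key[i mod 2].
Applying it to token: t+9=c, o+4=s, k+9=t, e+4=i, n+9=w.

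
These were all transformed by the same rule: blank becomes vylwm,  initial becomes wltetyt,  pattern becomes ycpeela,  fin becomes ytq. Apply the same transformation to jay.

jlu

The output letters match the input read backwards, each shifted +11: blank reversed is knalb. Two steps: reverse the string, then apply a Caesar shift of +11.
On jay: reverse → yaj; then shift: y+11=j, a+11=l, j+11=u.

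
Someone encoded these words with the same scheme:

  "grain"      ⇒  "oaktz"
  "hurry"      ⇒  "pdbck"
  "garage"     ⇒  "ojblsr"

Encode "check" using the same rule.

kqonw

Letter i (0-indexed) is shifted by i+8, so successive shifts are 8, 9, 10, ….
Applying it to check: c+8=k, h+9=q, e+10=o, c+11=n, k+12=w.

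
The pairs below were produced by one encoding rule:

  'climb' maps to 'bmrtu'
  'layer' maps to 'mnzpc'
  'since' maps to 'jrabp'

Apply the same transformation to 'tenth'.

Each letter's alphabet position (a=0..z=25) is mapped through 7·x+13 mod 26 — an affine cipher.
Applying it to tenth: t(19)→7·19+13≡16=q; e(4)→7·4+13≡15=p; n(13)→7·13+13≡0=a; t(19)→7·19+13≡16=q; h(7)→7·7+13≡10=k (all mod 26).

qpaqk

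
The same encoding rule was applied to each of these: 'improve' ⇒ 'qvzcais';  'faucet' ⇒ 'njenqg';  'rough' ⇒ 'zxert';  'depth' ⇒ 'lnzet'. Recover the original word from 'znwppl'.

In improve: i→q is +8, m→v is +9, p→z is +10, r→c is +11 — the shift increases by 1 each position. The shift increases by 1 at each position, starting from +8: 8, 9, 10, ….
Decoding znwppl: z−8=r, n−9=e, w−10=m, p−11=e, p−12=d, l−13=y.

remedy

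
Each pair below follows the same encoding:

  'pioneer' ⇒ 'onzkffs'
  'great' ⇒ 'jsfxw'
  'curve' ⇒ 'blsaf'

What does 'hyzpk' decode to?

shown

p(15)→o(14) and i(8)→n(13) fit y≡15x+23 (mod 26); the inverse of 15 mod 26 is 7. Treating letters as 0–25, the rule is x ↦ 15x + 23 (mod 26).
Decoding hyzpk: h(7)→7·(7−23)≡18=s; y(24)→7·(24−23)≡7=h; z(25)→7·(25−23)≡14=o; p(15)→7·(15−23)≡22=w; k(10)→7·(10−23)≡13=n (all mod 26).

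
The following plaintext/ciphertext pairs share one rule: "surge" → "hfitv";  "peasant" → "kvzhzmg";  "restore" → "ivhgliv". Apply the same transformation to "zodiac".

alwrzx

Each pair mirrors across the alphabet (s↔h, u↔f, r↔i): positions sum to 25. This is the alphabet-reversal cipher (Atbash): a becomes z, b becomes y, etc.
Applying it to zodiac: z↔a, o↔l, d↔w, i↔r, a↔z, c↔x.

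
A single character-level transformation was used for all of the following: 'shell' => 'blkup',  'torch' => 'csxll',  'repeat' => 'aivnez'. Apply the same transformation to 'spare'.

btgai

It's a Vigenère-style cipher with numeric key [9,4,6]: position i shifts by key[i mod 3].
Applying it to spare: s+9=b, p+4=t, a+6=g, r+9=a, e+4=i.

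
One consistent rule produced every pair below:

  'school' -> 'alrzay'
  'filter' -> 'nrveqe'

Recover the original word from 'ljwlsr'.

damage

In school: s→a is +8, c→l is +9, h→r is +10, o→z is +11 — the shift increases by 1 each position. Each letter shifts forward by (position + 8), i.e. 8, 9, 10, … — the shift grows by one for each successive letter.
Reversing it on ljwlsr: l−8=d, j−9=a, w−10=m, l−11=a, s−12=g, r−13=e.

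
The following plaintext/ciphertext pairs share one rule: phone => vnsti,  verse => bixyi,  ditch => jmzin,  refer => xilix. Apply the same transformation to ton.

zst

The shift depends on letter class: consonant p→v is +6, but vowel o→s is +4. The rule splits by letter class: vowels +4, consonants +6.
Applying it to ton: t(cons)+6=z, o(vowel)+4=s, n(cons)+6=t.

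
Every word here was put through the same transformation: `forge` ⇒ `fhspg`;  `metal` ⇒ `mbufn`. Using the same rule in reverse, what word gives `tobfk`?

Two steps: reverse the string, then apply a Caesar shift of +1.
Undoing it on tobfk: shift back: t−1=s, o−1=n, b−1=a, f−1=e, k−1=j → snaej; then reverse → jeans.

jeans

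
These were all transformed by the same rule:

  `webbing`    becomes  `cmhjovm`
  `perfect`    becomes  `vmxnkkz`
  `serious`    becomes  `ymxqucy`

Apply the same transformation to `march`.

Shifts by position in webbing: pos 0: w→c (+6), pos 1: e→m (+8), pos 2: b→h (+6), pos 3: b→j (+8) — repeating every 2. The shifts repeat in a cycle of length 2: positions 0,1,… shift by +6, +8, then the pattern repeats.
Applying it to march: m+6=s, a+8=i, r+6=x, c+8=k, h+6=n.

sixkn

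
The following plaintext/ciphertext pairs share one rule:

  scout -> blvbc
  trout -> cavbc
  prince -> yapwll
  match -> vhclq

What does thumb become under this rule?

cqbvk

The shift depends on letter class: consonant s→b is +9, but vowel o→v is +7. Two shifts are in play — +7 for a/e/i/o/u, +9 for every other letter.
For thumb: t(cons)+9=c, h(cons)+9=q, u(vowel)+7=b, m(cons)+9=v, b(cons)+9=k.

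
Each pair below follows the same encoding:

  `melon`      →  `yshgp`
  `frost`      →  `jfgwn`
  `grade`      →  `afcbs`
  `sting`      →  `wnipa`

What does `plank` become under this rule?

m(12)→y(24) and e(4)→s(18) fit y≡17x+2 (mod 26); the inverse of 17 mod 26 is 23. This is an affine cipher: with a=0,…,z=25, each position x becomes (17x+2) mod 26.
For plank: p(15)→17·15+2≡23=x; l(11)→17·11+2≡7=h; a(0)→17·0+2≡2=c; n(13)→17·13+2≡15=p; k(10)→17·10+2≡16=q (all mod 26).

xhcpq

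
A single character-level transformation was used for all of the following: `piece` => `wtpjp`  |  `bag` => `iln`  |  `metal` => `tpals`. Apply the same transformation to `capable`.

The shift depends on letter class: consonant p→w is +7, but vowel i→t is +11. The rule splits by letter class: vowels +11, consonants +7.
On capable: c(cons)+7=j, a(vowel)+11=l, p(cons)+7=w, a(vowel)+11=l, b(cons)+7=i, l(cons)+7=s, e(vowel)+11=p.

jlwlisp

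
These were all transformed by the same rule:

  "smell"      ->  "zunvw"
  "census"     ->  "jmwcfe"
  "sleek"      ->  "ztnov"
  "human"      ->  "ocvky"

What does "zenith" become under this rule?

In smell: s→z is +7, m→u is +8, e→n is +9, l→v is +10 — the shift increases by 1 each position. Letter i (0-indexed) is shifted by i+7, so successive shifts are 7, 8, 9, ….
On zenith: z+7=g, e+8=m, n+9=w, i+10=s, t+11=e, h+12=t.

gmwset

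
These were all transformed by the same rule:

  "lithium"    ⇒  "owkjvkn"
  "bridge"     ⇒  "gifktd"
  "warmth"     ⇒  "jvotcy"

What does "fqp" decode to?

The output letters match the input read backwards, each shifted +2: lithium reversed is muihtil. The word is reversed, then every letter is shifted forward by 2.
Decoding fqp: shift back: f−2=d, q−2=o, p−2=n → don; then reverse → nod.

nod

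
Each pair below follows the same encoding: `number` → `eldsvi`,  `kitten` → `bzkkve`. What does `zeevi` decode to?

Compare letters: n→e is +17, u→l is +17, m→d is +17 — a constant shift. Each letter is shifted forward by 17 in the alphabet (a Caesar shift of +17).
Reversing it on zeevi: z−17=i, e−17=n, e−17=n, v−17=e, i−17=r.

inner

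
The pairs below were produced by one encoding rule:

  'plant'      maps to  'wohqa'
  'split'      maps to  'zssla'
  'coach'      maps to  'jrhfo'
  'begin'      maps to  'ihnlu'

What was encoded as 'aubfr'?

Shifts by position in plant: pos 0: p→w (+7), pos 1: l→o (+3), pos 2: a→h (+7), pos 3: n→q (+3) — repeating every 2. It's a Vigenère-style cipher with numeric key [7,3]: position i shifts by key[i mod 2].
Reversing it on aubfr: a−7=t, u−3=r, b−7=u, f−3=c, r−7=k.

truck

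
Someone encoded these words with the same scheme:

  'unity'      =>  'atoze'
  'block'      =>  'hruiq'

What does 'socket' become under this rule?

yuiqkz

Compare letters: u→a is +6, n→t is +6, i→o is +6 — a constant shift. It's a constant shift of +6 (ROT6).
On socket: s+6=y, o+6=u, c+6=i, k+6=q, e+6=k, t+6=z.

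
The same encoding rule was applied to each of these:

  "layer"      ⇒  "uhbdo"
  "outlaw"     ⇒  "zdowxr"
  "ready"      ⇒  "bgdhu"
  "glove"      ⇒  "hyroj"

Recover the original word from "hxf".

Two steps: reverse the string, then apply a Caesar shift of +3.
Reversing it on hxf: shift back: h−3=e, x−3=u, f−3=c → euc; then reverse → cue.

cue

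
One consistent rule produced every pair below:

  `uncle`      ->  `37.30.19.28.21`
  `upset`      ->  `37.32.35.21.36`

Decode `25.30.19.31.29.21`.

u is letter #21 and maps to 37: an offset of 16. The number is (letter's place in the alphabet, a=1) + 16.
Decoding 25.30.19.31.29.21: 25→(25−16)÷1=9=i, 30→(30−16)÷1=14=n, 19→(19−16)÷1=3=c, 31→(31−16)÷1=15=o, 29→(29−16)÷1=13=m, 21→(21−16)÷1=5=e.

income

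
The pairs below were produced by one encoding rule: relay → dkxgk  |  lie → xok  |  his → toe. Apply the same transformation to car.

ogd

The shift depends on letter class: consonant r→d is +12, but vowel e→k is +6. Two shifts are in play — +6 for a/e/i/o/u, +12 for every other letter.
Applying it to car: c(cons)+12=o, a(vowel)+6=g, r(cons)+12=d.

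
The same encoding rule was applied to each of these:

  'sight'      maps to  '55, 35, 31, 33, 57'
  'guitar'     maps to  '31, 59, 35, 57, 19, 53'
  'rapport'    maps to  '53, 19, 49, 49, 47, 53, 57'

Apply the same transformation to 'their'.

s(#19)→55 and i(#9)→35: differences scale by 2, so n = 2·pos + 17. Each letter becomes 2×(its alphabet position, a=1..z=26) + 17.
On their: t=20→57, h=8→33, e=5→27, i=9→35, r=18→53.

57, 33, 27, 35, 53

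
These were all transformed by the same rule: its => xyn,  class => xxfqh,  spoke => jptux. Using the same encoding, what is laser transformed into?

wjxfq

The output letters match the input read backwards, each shifted +5: its reversed is sti. Read the word backwards and shift each letter +5.
For laser: reverse → resal; then shift: r+5=w, e+5=j, s+5=x, a+5=f, l+5=q.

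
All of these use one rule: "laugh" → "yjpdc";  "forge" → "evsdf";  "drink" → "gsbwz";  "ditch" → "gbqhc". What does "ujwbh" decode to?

Treating letters as 0–25, the rule is x ↦ 25x + 9 (mod 26).
Reversing it on ujwbh: u(20)→25·(20−9)≡15=p; j(9)→25·(9−9)≡0=a; w(22)→25·(22−9)≡13=n; b(1)→25·(1−9)≡8=i; h(7)→25·(7−9)≡2=c (all mod 26).

panic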